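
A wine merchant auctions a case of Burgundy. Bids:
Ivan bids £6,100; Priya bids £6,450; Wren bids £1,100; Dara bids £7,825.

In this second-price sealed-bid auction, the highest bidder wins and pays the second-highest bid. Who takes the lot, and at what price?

Dara pays £6,450

Bids in order: 7,825 (Dara) > 6,450 (Priya) > 6,100 (Ivan) > 1,100 (Wren)
Dara is highest; pays the second-highest bid, £6,450.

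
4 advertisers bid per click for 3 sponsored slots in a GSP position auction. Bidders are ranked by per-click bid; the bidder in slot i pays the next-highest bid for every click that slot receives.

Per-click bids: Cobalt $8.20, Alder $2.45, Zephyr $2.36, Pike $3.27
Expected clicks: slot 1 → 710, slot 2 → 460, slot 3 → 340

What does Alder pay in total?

Sorting advertisers: $8.20 (Cobalt) > $3.27 (Pike) > $2.45 (Alder) > $2.36 (Zephyr)
Alder holds slot 3 → pays next bid $2.36 × 340 clicks = $802.40.

Alder pays $802.40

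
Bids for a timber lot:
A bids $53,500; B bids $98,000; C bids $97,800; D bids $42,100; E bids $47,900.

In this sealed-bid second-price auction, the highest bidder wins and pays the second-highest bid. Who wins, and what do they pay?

Sealed-bid second-price auction: the highest bidder wins and pays the second-highest bid.
Bids ranked: 98,000 (B) > 97,800 (C) > 53,500 (A) > 47,900 (E) > 42,100 (D)
Second-price: B pays C's bid of $97,800.

B pays $97,800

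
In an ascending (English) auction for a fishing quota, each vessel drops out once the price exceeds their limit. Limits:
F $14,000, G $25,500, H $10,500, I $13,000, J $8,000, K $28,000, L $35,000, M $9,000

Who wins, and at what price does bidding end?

Sorting limits: 35,000 (L) > 28,000 (K) > 25,500 (G) > 14,000 (F) > 13,000 (I) > 10,500 (H) > …
K is the last rival to drop out, at $28,000; L remains and wins at that price.

L wins at $28,000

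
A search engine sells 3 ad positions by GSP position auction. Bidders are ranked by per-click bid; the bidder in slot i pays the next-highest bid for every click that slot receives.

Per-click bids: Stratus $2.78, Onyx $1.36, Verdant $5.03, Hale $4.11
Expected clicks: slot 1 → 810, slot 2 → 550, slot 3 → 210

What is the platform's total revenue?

Total revenue: $5143.70

Ranked by bid: $5.03 (Verdant) > $4.11 (Hale) > $2.78 (Stratus) > $1.36 (Onyx)
Slot 1: Verdant pays $4.11 × 810 = $3329.10
Slot 2: Hale pays $2.78 × 550 = $1529.00
Slot 3: Stratus pays $1.36 × 210 = $285.60
Total = $5143.70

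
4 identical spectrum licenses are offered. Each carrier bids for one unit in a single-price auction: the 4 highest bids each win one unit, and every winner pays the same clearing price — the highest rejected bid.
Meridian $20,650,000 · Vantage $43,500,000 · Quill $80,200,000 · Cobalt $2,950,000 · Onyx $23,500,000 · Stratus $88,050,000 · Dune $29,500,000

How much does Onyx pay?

Sorting: 88,050,000 (Stratus), 80,200,000 (Quill), 43,500,000 (Vantage), 29,500,000 (Dune), 23,500,000 (Onyx), 20,650,000 (Meridian), …
Winners (4 units): Stratus, Quill, Vantage, Dune.
First losing bid is Onyx's $23,500,000, which sets the uniform price.
Onyx does not win → pays $0.

Onyx pays $0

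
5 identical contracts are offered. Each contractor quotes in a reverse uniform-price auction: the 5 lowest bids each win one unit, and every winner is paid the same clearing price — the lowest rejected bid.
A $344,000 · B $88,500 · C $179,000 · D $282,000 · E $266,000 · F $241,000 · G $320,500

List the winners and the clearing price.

Ordering the bids: 88,500 (B), 179,000 (C), 241,000 (F), 266,000 (E), 282,000 (D), 320,500 (G), 344,000 (A)
Lowest 5: B, C, F, E, D.
Lowest unsuccessful bid: $320,500 → clearing price.

B, C, F, E, D; each is paid $320,500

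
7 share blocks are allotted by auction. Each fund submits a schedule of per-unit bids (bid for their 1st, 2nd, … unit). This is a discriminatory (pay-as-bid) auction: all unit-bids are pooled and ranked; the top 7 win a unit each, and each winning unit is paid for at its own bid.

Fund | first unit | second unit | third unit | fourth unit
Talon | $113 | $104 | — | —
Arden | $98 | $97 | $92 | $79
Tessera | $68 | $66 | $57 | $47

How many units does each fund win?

Arden 4, Talon 2, Tessera 1

Merging the schedules and taking the best 7: 113 (Talon-1), 104 (Talon-2), 98 (Arden-1), 97 (Arden-2), 92 (Arden-3), 79 (Arden-4), 68 (Tessera-1)
Next rejected bid: $66 (not a price — pay-as-bid).
Allocation: Arden 4, Talon 2, Tessera 1.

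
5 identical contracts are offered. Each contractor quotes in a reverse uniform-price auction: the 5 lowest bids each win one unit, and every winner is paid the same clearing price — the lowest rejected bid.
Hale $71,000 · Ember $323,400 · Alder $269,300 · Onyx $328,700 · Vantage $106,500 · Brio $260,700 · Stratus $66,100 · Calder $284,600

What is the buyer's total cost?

Ordering the bids: 66,100 (Stratus), 71,000 (Hale), 106,500 (Vantage), 260,700 (Brio), 269,300 (Alder), 284,600 (Calder), 323,400 (Ember), …
Winners (5 units): Stratus, Hale, Vantage, Brio, Alder.
Clearing price = lowest rejected bid = $284,600.
Total cost = 5 × $284,600 = $1,423,000.

Total cost: $1,423,000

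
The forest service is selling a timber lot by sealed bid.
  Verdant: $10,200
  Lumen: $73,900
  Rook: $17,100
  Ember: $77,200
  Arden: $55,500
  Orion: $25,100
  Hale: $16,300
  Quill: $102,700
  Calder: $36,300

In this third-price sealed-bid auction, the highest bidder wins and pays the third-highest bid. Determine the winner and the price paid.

Quill pays $73,900

Third-price sealed-bid auction: the highest bidder wins and pays the third-highest bid.
Bids ranked: 102,700 (Quill) > 77,200 (Ember) > 73,900 (Lumen) > 55,500 (Arden) > 36,300 (Calder) > 25,100 (Orion) > …
Quill wins; payment is bid #3 in the ranking = $73,900.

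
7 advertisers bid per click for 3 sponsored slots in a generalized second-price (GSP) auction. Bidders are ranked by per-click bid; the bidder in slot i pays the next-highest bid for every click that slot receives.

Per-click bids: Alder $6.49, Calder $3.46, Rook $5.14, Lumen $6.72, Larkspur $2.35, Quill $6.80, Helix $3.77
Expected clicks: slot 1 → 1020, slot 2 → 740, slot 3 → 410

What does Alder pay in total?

Alder pays $2107.40

Ranked by bid: $6.80 (Quill) > $6.72 (Lumen) > $6.49 (Alder) > $5.14 (Rook) > …
Alder holds slot 3 → pays next bid $5.14 × 410 clicks = $2107.40.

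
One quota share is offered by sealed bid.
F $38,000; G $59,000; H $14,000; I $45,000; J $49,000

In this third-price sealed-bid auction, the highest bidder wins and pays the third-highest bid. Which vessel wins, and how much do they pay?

G pays $45,000

Bids ranked: 59,000 (G) > 49,000 (J) > 45,000 (I) > 38,000 (F) > 14,000 (H)
G wins; payment is bid #3 in the ranking = $45,000.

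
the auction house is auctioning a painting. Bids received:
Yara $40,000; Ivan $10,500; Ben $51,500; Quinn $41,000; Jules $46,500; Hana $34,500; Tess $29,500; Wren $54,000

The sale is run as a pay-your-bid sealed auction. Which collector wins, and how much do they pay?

Wren pays $54,000

Bids in order: 54,000 (Wren) > 51,500 (Ben) > 46,500 (Jules) > 41,000 (Quinn) > 40,000 (Yara) > 34,500 (Hana) > …
Wren has the highest bid and pays exactly that: $54,000.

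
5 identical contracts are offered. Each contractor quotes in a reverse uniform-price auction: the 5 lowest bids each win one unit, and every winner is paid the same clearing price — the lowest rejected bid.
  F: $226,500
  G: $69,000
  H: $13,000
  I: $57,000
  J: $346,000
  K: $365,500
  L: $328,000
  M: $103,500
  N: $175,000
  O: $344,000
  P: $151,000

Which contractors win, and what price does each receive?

H, I, G, M, P; each is paid $175,000

Bids ranked low→high: 13,000 (H), 57,000 (I), 69,000 (G), 103,500 (M), 151,000 (P), 175,000 (N), 226,500 (F), …
Winners (5 units): H, I, G, M, P.
First losing bid is N's $175,000, which sets the uniform price.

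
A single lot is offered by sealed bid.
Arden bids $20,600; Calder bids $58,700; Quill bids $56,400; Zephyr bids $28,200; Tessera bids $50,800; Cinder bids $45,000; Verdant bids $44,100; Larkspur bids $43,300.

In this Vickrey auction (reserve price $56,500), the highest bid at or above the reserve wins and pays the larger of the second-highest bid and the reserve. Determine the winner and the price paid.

Calder pays $56,500

Bids ranked: 58,700 (Calder) > 56,400 (Quill) > 50,800 (Tessera) > 45,000 (Cinder) > 44,100 (Verdant) > 43,300 (Larkspur) > …
Highest eligible bid: Calder at $58,700.
Second-highest bid $56,400 is below the reserve $56,500, so the reserve binds → payment $56,500.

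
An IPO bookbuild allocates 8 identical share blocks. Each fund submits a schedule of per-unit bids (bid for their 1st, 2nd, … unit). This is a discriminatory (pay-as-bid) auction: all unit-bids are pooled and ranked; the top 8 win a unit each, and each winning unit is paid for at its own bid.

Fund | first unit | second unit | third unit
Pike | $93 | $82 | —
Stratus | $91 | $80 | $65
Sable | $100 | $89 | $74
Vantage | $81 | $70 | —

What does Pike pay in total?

Merging the schedules and taking the best 8: 100 (Sable-1), 93 (Pike-1), 91 (Stratus-1), 89 (Sable-2), 82 (Pike-2), 81 (Vantage-1), 80 (Stratus-2), 74 (Sable-3)
Next rejected bid: $70 (not a price — pay-as-bid).
Pike's winning unit-bids: 93 + 82 = $175.

Pike pays $175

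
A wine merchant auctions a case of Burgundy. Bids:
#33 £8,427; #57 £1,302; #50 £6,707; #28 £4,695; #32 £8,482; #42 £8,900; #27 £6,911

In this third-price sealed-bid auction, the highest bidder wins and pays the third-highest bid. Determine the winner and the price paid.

#42 pays £8,427

Rule: the highest bidder wins and pays the third-highest bid.
Bids ranked: 8,900 (#42) > 8,482 (#32) > 8,427 (#33) > 6,911 (#27) > 6,707 (#50) > 4,695 (#28) > …
#42 wins; payment is bid #3 in the ranking = £8,427.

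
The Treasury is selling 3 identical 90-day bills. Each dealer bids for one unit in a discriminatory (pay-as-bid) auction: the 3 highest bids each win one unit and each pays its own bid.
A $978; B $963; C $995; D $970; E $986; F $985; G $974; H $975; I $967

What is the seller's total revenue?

Total revenue: $2,966

Sorting: 995 (C), 986 (E), 985 (F), 978 (A), 975 (H), …
Top 3: C, E, F.
Total revenue = 995 + 986 + 985 = $2,966.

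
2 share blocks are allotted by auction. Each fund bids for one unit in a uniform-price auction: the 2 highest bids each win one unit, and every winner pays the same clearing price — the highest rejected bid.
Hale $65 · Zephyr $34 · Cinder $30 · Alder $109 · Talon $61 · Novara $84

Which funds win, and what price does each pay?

Sorting: 109 (Alder), 84 (Novara), 65 (Hale), 61 (Talon), …
Top 2: Alder, Novara.
Clearing price = highest rejected bid = $65.

Alder, Novara; each pays $65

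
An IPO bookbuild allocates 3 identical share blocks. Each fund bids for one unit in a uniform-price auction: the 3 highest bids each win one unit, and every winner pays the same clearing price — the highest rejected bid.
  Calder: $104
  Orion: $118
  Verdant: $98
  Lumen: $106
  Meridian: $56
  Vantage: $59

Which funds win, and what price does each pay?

Orion, Lumen, Calder; each pays $98

Bids ranked high→low: 118 (Orion), 106 (Lumen), 104 (Calder), 98 (Verdant), 59 (Vantage), …
The 3 highest are Orion, Lumen, Calder.
Clearing price = highest rejected bid = $98.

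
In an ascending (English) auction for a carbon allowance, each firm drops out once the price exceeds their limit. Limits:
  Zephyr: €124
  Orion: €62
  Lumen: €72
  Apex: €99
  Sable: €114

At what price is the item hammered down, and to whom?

Zephyr wins at €114

Limits ranked: 124 (Zephyr) > 114 (Sable) > 99 (Apex) > 72 (Lumen) > 62 (Orion)
Sable is the last rival to drop out, at €114; Zephyr remains and wins at that price.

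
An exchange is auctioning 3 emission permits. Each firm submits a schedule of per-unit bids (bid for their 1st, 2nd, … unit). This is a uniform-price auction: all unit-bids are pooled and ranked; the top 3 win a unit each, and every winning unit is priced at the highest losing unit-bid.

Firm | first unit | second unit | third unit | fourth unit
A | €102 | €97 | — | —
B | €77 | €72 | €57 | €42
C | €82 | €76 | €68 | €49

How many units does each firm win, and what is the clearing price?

Merging the schedules and taking the best 3: 102 (A-1), 97 (A-2), 82 (C-1)
Highest rejected unit-bid = €77.
Allocation: A 2, C 1.

A 2, C 1; clearing price €77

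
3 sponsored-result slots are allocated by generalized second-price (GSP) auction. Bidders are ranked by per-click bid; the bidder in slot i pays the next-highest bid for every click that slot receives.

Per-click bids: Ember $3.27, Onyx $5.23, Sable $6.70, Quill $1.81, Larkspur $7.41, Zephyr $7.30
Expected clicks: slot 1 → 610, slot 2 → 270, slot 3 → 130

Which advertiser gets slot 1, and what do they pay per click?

Sorting advertisers: $7.41 (Larkspur) > $7.30 (Zephyr) > $6.70 (Sable) > $5.23 (Onyx) > …
Slot 1 goes to the first-ranked bidder, Larkspur, who pays the next bid down: $7.30/click.

Larkspur; $7.30 per click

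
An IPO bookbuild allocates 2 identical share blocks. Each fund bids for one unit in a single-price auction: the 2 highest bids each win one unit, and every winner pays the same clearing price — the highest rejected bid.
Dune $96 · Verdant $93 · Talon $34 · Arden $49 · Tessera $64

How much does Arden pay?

Arden pays $0

Sorting: 96 (Dune), 93 (Verdant), 64 (Tessera), 49 (Arden), …
Winners (2 units): Dune, Verdant.
Clearing price = highest rejected bid = $64.
Arden does not win → pays $0.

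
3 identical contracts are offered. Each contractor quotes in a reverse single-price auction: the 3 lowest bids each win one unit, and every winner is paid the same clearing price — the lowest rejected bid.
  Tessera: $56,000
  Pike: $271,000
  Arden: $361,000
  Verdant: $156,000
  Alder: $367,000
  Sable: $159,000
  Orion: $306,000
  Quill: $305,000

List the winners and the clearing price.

Tessera, Verdant, Sable; each is paid $271,000

Sorting: 56,000 (Tessera), 156,000 (Verdant), 159,000 (Sable), 271,000 (Pike), 305,000 (Quill), …
Lowest 3: Tessera, Verdant, Sable.
First losing bid is Pike's $271,000, which sets the uniform price.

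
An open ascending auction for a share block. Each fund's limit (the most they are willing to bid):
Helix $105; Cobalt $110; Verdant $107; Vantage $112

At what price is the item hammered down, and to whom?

Vantage wins at $110

Open ascending-bid auction: the price rises until one bidder remains; the winner pays the price at which the last rival dropped out.
Sorting limits: 112 (Vantage) > 110 (Cobalt) > 107 (Verdant) > 105 (Helix)
Bidding ends when Cobalt exits at $110; Vantage takes it.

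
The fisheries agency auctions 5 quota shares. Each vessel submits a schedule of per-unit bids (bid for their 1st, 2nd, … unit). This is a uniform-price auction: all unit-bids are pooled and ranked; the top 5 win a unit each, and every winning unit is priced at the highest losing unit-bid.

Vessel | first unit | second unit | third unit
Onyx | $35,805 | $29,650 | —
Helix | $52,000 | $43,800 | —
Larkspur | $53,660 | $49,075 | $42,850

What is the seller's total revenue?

All unit-bids, highest first — top 5: 53,660 (Larkspur-1), 52,000 (Helix-1), 49,075 (Larkspur-2), 43,800 (Helix-2), 42,850 (Larkspur-3)
First bid not allocated: $35,805.
Allocation: Helix 2, Larkspur 3. Every unit priced at $35,805.
Revenue = 5 × 35,805 = $179,025.

Total revenue: $179,025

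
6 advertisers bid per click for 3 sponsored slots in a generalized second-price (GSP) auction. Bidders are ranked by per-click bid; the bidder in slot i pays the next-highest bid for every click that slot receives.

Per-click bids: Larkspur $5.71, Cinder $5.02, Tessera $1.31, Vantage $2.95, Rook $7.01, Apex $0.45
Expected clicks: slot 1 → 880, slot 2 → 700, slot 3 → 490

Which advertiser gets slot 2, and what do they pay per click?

Sorting advertisers: $7.01 (Rook) > $5.71 (Larkspur) > $5.02 (Cinder) > $2.95 (Vantage) > …
Slot 2 goes to the second-ranked bidder, Larkspur, who pays the next bid down: $5.02/click.

Larkspur; $5.02 per click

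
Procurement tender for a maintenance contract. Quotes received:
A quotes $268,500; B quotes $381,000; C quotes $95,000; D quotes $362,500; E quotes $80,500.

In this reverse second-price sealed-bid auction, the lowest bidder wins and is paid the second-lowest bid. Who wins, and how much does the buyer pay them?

Bids in order: 80,500 (E) < 95,000 (C) < 268,500 (A) < 362,500 (D) < 381,000 (B)
E is lowest; is paid the second-lowest bid, $95,000.

E is paid $95,000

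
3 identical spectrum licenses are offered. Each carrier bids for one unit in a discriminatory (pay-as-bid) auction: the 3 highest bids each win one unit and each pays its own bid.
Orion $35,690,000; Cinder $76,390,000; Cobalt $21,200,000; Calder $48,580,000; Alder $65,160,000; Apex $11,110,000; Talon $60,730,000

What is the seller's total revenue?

Total revenue: $202,280,000

Bids ranked high→low: 76,390,000 (Cinder), 65,160,000 (Alder), 60,730,000 (Talon), 48,580,000 (Calder), 35,690,000 (Orion), …
Top 3: Cinder, Alder, Talon.
Total revenue = 76,390,000 + 65,160,000 + 60,730,000 = $202,280,000.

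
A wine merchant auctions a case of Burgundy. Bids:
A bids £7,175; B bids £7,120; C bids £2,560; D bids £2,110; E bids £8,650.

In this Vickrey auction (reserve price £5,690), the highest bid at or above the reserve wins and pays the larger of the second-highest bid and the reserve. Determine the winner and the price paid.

E pays £7,175

Sorting bids: 8,650 (E) > 7,175 (A) > 7,120 (B) > 2,560 (C) > 2,110 (D)
E has the top bid at or above the reserve (£8,650).
max(second-highest £7,175, reserve £5,690) = £7,175; the reserve does not bind.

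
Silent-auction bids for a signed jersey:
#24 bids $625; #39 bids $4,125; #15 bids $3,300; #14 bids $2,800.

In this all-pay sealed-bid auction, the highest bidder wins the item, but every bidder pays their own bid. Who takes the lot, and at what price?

Rule: the highest bidder wins the item, but every bidder pays their own bid.
Sorting bids: 4,125 (#39) > 3,300 (#15) > 2,800 (#14) > 625 (#24)
#39 is highest and takes the item; every bidder forfeits their bid.

#39 pays $4,125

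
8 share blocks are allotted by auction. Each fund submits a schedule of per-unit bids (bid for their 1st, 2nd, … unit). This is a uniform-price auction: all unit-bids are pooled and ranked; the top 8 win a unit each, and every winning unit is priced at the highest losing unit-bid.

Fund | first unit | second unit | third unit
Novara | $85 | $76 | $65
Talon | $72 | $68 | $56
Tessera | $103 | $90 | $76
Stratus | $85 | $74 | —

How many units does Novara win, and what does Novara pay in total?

Pooled unit-bids ranked (top 8): 103 (Tessera-1), 90 (Tessera-2), 85 (Novara-1), 85 (Stratus-1), 76 (Novara-2), 76 (Tessera-3), 74 (Stratus-2), 72 (Talon-1)
The (k+1)-th unit-bid is $68.
Novara wins 2 unit(s) at $68 each.

Novara: 2 units, pays $136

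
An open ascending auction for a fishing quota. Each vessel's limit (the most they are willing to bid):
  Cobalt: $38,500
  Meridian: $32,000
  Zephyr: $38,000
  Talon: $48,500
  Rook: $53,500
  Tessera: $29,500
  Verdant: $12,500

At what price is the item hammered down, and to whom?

Rule: the price rises until one bidder remains; the winner pays the price at which the last rival dropped out.
Limits ranked: 53,500 (Rook) > 48,500 (Talon) > 38,500 (Cobalt) > 38,000 (Zephyr) > 32,000 (Meridian) > 29,500 (Tessera) > …
Once the price passes $48,500, only Rook is left; the hammer falls at Talon's limit of $48,500.

Rook wins at $48,500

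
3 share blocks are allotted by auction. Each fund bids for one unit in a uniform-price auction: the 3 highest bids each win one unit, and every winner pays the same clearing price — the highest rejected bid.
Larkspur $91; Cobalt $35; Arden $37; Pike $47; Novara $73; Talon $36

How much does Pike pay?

Bids ranked high→low: 91 (Larkspur), 73 (Novara), 47 (Pike), 37 (Arden), 36 (Talon), …
Winners (3 units): Larkspur, Novara, Pike.
Clearing price = highest rejected bid = $37.
Pike wins → pays $37.

Pike pays $37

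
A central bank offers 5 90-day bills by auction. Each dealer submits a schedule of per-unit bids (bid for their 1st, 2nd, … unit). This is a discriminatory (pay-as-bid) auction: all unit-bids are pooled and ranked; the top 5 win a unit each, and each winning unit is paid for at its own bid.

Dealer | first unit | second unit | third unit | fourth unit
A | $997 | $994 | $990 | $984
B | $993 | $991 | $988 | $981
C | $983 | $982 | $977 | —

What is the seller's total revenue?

Merging the schedules and taking the best 5: 997 (A-1), 994 (A-2), 993 (B-1), 991 (B-2), 990 (A-3)
Next rejected bid: $988 (not a price — pay-as-bid).
Each winning unit pays its own bid.
Revenue = 997 + 994 + 993 + 991 + 990 = $4,965.

Total revenue: $4,965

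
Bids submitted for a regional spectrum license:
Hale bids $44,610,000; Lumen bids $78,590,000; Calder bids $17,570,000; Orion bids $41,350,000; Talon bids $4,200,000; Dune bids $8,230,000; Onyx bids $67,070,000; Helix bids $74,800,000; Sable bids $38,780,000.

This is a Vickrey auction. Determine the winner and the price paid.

Sorting bids: 78,590,000 (Lumen) > 74,800,000 (Helix) > 67,070,000 (Onyx) > 44,610,000 (Hale) > 41,350,000 (Orion) > 38,780,000 (Sable) > …
Lumen wins with the highest bid; price is set by the runner-up at $74,800,000.

Lumen pays $74,800,000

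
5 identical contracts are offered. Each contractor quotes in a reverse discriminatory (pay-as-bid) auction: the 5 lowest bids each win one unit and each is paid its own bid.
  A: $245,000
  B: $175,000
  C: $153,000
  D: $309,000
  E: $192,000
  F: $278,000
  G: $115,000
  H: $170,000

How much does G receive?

G is paid $115,000

Sorting: 115,000 (G), 153,000 (C), 170,000 (H), 175,000 (B), 192,000 (E), 245,000 (A), 278,000 (F), …
Lowest 5: G, C, H, B, E.
G wins → own bid $115,000.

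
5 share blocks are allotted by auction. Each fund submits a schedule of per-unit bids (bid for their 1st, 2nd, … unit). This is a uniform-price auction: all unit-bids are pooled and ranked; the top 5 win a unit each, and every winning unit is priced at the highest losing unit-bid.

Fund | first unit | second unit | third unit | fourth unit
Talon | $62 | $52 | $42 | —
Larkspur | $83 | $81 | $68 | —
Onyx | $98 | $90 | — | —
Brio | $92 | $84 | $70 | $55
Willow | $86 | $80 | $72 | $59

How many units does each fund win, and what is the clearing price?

Merging the schedules and taking the best 5: 98 (Onyx-1), 92 (Brio-1), 90 (Onyx-2), 86 (Willow-1), 84 (Brio-2)
The (k+1)-th unit-bid is $83.
Allocation: Brio 2, Onyx 2, Willow 1.

Brio 2, Onyx 2, Willow 1; clearing price $83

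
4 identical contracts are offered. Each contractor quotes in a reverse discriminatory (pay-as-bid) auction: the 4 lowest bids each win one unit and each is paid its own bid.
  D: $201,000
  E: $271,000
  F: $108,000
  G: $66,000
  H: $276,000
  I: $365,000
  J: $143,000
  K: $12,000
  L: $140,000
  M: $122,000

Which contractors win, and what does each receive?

K $12,000, G $66,000, F $108,000, M $122,000

Bids ranked low→high: 12,000 (K), 66,000 (G), 108,000 (F), 122,000 (M), 140,000 (L), 143,000 (J), …
Lowest 4: K, G, F, M.
Each winner is paid its own bid: K $12,000, G $66,000, F $108,000, M $122,000.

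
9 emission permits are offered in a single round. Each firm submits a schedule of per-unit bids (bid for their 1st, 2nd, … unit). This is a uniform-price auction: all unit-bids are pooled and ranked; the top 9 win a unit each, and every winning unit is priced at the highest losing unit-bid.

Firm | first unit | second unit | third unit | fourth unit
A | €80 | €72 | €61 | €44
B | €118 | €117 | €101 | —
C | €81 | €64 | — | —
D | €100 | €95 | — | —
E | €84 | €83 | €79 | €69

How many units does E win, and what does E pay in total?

Pooled unit-bids ranked (top 9): 118 (B-1), 117 (B-2), 101 (B-3), 100 (D-1), 95 (D-2), 84 (E-1), 83 (E-2), 81 (C-1), 80 (A-1)
First bid not allocated: €79.
E wins 2 unit(s) at €79 each.

E: 2 units, pays €158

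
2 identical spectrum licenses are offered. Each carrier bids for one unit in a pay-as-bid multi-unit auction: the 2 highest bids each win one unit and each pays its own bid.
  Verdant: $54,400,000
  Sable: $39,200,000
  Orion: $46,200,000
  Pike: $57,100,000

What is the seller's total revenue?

Total revenue: $111,500,000

Bids ranked high→low: 57,100,000 (Pike), 54,400,000 (Verdant), 46,200,000 (Orion), 39,200,000 (Sable)
Top 2: Pike, Verdant.
Total revenue = 57,100,000 + 54,400,000 = $111,500,000.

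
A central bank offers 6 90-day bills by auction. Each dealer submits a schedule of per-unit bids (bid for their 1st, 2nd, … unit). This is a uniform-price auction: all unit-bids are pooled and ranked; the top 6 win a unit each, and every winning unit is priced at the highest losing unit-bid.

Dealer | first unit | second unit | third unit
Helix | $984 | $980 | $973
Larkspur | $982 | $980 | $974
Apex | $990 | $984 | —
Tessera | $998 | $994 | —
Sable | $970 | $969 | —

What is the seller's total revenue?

Total revenue: $5,880

All unit-bids, highest first — top 6: 998 (Tessera-1), 994 (Tessera-2), 990 (Apex-1), 984 (Helix-1), 984 (Apex-2), 982 (Larkspur-1)
First bid not allocated: $980.
Allocation: Apex 2, Helix 1, Larkspur 1, Tessera 2. Every unit priced at $980.
Revenue = 6 × 980 = $5,880.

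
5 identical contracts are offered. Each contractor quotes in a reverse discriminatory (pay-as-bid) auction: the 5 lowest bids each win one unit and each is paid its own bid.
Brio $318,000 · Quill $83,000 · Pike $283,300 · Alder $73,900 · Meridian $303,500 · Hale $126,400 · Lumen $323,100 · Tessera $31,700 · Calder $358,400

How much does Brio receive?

Bids ranked low→high: 31,700 (Tessera), 73,900 (Alder), 83,000 (Quill), 126,400 (Hale), 283,300 (Pike), 303,500 (Meridian), 318,000 (Brio), …
Lowest 5: Tessera, Alder, Quill, Hale, Pike.
Brio does not win → $0.

Brio is paid $0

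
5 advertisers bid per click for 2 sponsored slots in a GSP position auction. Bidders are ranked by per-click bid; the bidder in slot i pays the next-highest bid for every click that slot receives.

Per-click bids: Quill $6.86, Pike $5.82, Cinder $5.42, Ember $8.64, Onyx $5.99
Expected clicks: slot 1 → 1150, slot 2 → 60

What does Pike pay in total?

Ranked by bid: $8.64 (Ember) > $6.86 (Quill) > $5.99 (Onyx) > …
Pike ranks below slot 2 → no slot, pays nothing.

Pike pays $0.00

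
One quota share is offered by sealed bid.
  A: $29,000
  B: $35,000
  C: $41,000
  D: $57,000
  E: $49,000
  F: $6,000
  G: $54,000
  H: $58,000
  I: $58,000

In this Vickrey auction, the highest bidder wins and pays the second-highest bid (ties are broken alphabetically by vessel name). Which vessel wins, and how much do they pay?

Rule: the highest bidder wins and pays the second-highest bid.
Sorting bids: 58,000 (H) > 58,000 (I) > 57,000 (D) > 54,000 (G) > 49,000 (E) > 41,000 (C) > …
H and I tie at $58,000; tie-break gives it to H.
Second-price: H pays I's bid of $58,000.

H pays $58,000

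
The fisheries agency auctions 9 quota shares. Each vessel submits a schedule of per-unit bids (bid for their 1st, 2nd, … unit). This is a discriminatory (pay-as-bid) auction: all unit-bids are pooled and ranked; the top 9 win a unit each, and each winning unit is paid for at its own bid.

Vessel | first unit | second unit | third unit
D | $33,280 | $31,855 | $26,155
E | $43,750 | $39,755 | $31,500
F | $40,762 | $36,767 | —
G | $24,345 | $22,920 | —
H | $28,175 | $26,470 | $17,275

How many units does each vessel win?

D 2, E 3, F 2, H 2

Pooled unit-bids ranked (top 9): 43,750 (E-1), 40,762 (F-1), 39,755 (E-2), 36,767 (F-2), 33,280 (D-1), 31,855 (D-2), 31,500 (E-3), 28,175 (H-1), 26,470 (H-2)
Next rejected bid: $26,155 (not a price — pay-as-bid).
Allocation: D 2, E 3, F 2, H 2.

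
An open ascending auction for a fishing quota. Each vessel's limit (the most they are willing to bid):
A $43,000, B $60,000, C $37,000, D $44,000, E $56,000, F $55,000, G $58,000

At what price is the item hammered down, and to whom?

B wins at $58,000

Sorting limits: 60,000 (B) > 58,000 (G) > 56,000 (E) > 55,000 (F) > 44,000 (D) > 43,000 (A) > …
G is the last rival to drop out, at $58,000; B remains and wins at that price.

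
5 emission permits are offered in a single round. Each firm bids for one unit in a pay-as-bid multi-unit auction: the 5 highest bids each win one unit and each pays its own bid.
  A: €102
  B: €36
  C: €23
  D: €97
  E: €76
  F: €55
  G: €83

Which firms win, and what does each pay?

A €102, D €97, G €83, E €76, F €55

Ordering the bids: 102 (A), 97 (D), 83 (G), 76 (E), 55 (F), 36 (B), 23 (C)
The 5 highest are A, D, G, E, F.
Each winner pays its own bid: A €102, D €97, G €83, E €76, F €55.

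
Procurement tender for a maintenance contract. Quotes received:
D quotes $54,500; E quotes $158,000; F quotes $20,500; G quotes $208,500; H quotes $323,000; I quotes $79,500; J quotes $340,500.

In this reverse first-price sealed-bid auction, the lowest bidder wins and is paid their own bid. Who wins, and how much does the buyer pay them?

F is paid $20,500

Sorting bids: 20,500 (F) < 54,500 (D) < 79,500 (I) < 158,000 (E) < 208,500 (G) < 323,000 (H) < …
F has the lowest bid and is paid exactly that: $20,500.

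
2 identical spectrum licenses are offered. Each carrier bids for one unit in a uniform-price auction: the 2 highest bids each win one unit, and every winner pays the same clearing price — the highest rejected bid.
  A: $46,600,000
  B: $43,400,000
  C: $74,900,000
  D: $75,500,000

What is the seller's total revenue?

Total revenue: $93,200,000

Sorting: 75,500,000 (D), 74,900,000 (C), 46,600,000 (A), 43,400,000 (B)
Top 2: D, C.
Clearing price = highest rejected bid = $46,600,000.
Total revenue = 2 × $46,600,000 = $93,200,000.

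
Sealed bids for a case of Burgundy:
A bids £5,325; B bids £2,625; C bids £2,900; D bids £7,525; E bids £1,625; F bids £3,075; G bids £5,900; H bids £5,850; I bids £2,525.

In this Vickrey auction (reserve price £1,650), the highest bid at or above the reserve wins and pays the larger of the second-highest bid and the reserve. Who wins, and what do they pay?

Sorting bids: 7,525 (D) > 5,900 (G) > 5,850 (H) > 5,325 (A) > 3,075 (F) > 2,900 (C) > …
D has the top bid at or above the reserve (£7,525).
max(second-highest £5,900, reserve £1,650) = £5,900; the reserve does not bind.

D pays £5,900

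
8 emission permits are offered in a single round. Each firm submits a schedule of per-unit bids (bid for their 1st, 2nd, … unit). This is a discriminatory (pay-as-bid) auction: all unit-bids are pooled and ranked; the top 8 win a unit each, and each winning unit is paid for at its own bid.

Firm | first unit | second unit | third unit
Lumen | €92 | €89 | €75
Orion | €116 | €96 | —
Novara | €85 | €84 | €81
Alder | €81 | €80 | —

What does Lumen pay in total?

Lumen pays €181

Pooled unit-bids ranked (top 8): 116 (Orion-1), 96 (Orion-2), 92 (Lumen-1), 89 (Lumen-2), 85 (Novara-1), 84 (Novara-2), 81 (Novara-3), 81 (Alder-1)
Next rejected bid: €80 (not a price — pay-as-bid).
Lumen's winning unit-bids: 92 + 89 = €181.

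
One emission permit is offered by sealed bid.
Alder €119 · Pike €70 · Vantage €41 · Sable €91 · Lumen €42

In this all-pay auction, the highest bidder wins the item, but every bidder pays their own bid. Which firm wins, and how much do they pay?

Bids in order: 119 (Alder) > 91 (Sable) > 70 (Pike) > 42 (Lumen) > 41 (Vantage)
Alder wins with the top bid; all bids are sunk regardless.

Alder pays €119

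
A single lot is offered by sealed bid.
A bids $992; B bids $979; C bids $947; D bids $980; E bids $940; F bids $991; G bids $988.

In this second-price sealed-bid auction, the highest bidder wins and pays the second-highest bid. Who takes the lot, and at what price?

Bids ranked: 992 (A) > 991 (F) > 988 (G) > 980 (D) > 979 (B) > 947 (C) > …
A is highest; pays the second-highest bid, $991.

A pays $991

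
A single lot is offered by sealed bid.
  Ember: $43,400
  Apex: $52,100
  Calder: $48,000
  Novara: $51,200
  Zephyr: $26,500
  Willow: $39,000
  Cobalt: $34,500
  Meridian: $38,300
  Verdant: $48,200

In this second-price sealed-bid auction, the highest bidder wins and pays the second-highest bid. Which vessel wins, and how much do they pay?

Bids in order: 52,100 (Apex) > 51,200 (Novara) > 48,200 (Verdant) > 48,000 (Calder) > 43,400 (Ember) > 39,000 (Willow) > …
Second-price: Apex pays Novara's bid of $51,200.

Apex pays $51,200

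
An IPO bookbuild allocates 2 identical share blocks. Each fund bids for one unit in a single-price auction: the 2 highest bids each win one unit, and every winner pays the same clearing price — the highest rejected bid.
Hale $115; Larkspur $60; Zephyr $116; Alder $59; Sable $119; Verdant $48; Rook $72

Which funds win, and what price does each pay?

Sable, Zephyr; each pays $115

Sorting: 119 (Sable), 116 (Zephyr), 115 (Hale), 72 (Rook), …
Top 2: Sable, Zephyr.
Clearing price = highest rejected bid = $115.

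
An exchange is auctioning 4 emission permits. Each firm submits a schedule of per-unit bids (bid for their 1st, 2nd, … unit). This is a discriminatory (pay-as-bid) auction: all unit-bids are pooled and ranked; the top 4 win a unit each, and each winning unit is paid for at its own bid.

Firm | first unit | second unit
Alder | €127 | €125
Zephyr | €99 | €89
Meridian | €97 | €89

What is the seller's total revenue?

Merging the schedules and taking the best 4: 127 (Alder-1), 125 (Alder-2), 99 (Zephyr-1), 97 (Meridian-1)
Next rejected bid: €89 (not a price — pay-as-bid).
Each winning unit pays its own bid.
Revenue = 127 + 125 + 99 + 97 = €448.

Total revenue: €448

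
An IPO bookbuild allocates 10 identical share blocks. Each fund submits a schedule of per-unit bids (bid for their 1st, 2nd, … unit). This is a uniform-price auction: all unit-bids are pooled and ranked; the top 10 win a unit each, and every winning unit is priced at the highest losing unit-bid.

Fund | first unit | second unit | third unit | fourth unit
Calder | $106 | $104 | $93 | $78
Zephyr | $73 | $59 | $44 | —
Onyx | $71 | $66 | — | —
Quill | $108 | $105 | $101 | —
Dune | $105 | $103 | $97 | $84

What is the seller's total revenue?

All unit-bids, highest first — top 10: 108 (Quill-1), 106 (Calder-1), 105 (Quill-2), 105 (Dune-1), 104 (Calder-2), 103 (Dune-2), 101 (Quill-3), 97 (Dune-3), 93 (Calder-3), 84 (Dune-4)
First bid not allocated: $78.
Allocation: Calder 3, Dune 4, Quill 3. Every unit priced at $78.
Revenue = 10 × 78 = $780.

Total revenue: $780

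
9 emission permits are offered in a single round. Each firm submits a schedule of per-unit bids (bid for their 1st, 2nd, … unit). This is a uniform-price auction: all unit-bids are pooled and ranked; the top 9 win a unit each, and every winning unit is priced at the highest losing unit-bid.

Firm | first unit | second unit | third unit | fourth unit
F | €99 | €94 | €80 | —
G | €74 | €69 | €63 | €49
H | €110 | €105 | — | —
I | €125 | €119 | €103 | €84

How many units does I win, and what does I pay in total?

Merging the schedules and taking the best 9: 125 (I-1), 119 (I-2), 110 (H-1), 105 (H-2), 103 (I-3), 99 (F-1), 94 (F-2), 84 (I-4), 80 (F-3)
The (k+1)-th unit-bid is €74.
I wins 4 unit(s) at €74 each.

I: 4 units, pays €296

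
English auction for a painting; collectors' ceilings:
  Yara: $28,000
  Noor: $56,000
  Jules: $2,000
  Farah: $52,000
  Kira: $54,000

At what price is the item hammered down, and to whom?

Ascending (English) auction: the price rises until one bidder remains; the winner pays the price at which the last rival dropped out.
Limits ranked: 56,000 (Noor) > 54,000 (Kira) > 52,000 (Farah) > 28,000 (Yara) > 2,000 (Jules)
Bidding ends when Kira exits at $54,000; Noor takes it.

Noor wins at $54,000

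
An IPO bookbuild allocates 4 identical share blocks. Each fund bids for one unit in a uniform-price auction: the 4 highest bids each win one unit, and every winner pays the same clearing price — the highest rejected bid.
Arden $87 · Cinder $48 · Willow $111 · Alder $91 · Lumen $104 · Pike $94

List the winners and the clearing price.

Willow, Lumen, Pike, Alder; each pays $87

Ordering the bids: 111 (Willow), 104 (Lumen), 94 (Pike), 91 (Alder), 87 (Arden), 48 (Cinder)
Top 4: Willow, Lumen, Pike, Alder.
First losing bid is Arden's $87, which sets the uniform price.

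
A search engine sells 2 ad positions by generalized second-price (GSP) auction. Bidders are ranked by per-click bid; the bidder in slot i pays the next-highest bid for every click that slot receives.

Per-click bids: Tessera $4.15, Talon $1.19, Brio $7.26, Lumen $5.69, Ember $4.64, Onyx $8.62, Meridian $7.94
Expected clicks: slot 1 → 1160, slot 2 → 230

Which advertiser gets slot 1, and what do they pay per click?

Sorting advertisers: $8.62 (Onyx) > $7.94 (Meridian) > $7.26 (Brio) > …
Slot 1 goes to the first-ranked bidder, Onyx, who pays the next bid down: $7.94/click.

Onyx; $7.94 per click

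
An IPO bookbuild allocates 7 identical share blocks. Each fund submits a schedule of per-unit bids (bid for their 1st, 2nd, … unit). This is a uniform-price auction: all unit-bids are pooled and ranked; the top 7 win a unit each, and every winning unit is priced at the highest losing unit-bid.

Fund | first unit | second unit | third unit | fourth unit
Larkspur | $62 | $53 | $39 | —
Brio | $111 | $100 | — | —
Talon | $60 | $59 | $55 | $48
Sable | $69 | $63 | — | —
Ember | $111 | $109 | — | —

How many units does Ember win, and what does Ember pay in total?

Ember: 2 units, pays $120

All unit-bids, highest first — top 7: 111 (Brio-1), 111 (Ember-1), 109 (Ember-2), 100 (Brio-2), 69 (Sable-1), 63 (Sable-2), 62 (Larkspur-1)
First bid not allocated: $60.
Ember wins 2 unit(s) at $60 each.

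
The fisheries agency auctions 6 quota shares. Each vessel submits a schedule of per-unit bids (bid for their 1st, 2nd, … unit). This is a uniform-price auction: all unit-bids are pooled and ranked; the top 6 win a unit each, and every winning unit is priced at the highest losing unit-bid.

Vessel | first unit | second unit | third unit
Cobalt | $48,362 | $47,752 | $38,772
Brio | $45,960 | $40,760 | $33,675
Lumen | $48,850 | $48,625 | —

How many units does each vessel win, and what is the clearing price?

All unit-bids, highest first — top 6: 48,850 (Lumen-1), 48,625 (Lumen-2), 48,362 (Cobalt-1), 47,752 (Cobalt-2), 45,960 (Brio-1), 40,760 (Brio-2)
Highest rejected unit-bid = $38,772.
Allocation: Brio 2, Cobalt 2, Lumen 2.

Brio 2, Cobalt 2, Lumen 2; clearing price $38,772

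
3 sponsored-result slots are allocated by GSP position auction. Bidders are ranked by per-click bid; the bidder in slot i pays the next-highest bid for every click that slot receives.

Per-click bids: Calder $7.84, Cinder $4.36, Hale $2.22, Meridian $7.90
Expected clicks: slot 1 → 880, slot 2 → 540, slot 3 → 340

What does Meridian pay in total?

Per-click bids in order: $7.90 (Meridian) > $7.84 (Calder) > $4.36 (Cinder) > $2.22 (Hale)
Meridian holds slot 1 → pays next bid $7.84 × 880 clicks = $6899.20.

Meridian pays $6899.20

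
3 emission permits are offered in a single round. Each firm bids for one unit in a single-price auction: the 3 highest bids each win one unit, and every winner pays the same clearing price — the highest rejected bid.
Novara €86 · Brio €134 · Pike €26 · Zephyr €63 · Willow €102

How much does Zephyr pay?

Ordering the bids: 134 (Brio), 102 (Willow), 86 (Novara), 63 (Zephyr), 26 (Pike)
Winners (3 units): Brio, Willow, Novara.
First losing bid is Zephyr's €63, which sets the uniform price.
Zephyr does not win → pays €0.

Zephyr pays €0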